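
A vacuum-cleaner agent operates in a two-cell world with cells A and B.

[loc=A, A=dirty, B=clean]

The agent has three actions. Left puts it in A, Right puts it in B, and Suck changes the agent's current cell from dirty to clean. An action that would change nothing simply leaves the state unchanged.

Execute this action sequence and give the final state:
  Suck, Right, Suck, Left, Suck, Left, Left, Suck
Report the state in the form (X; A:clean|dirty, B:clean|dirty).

1. Suck → (A; A:clean, B:clean)
2. Right → (B; A:clean, B:clean)
3. Suck → (B; A:clean, B:clean)
4. Left → (A; A:clean, B:clean)
5. Suck → (A; A:clean, B:clean)
6. Left → (A; A:clean, B:clean)
7. Left → (A; A:clean, B:clean)
8. Suck → (A; A:clean, B:clean)

(A; A:clean, B:clean)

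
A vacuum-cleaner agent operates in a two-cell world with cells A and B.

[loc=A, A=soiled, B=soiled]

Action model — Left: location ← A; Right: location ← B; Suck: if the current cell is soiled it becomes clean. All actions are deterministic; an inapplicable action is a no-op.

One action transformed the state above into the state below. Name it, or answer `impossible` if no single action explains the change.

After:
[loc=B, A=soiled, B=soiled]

Right

try  Left: loc=A A=soiled B=soiled
try Right: loc=B A=soiled B=soiled  ← match
try  Suck: loc=A A=clean B=soiled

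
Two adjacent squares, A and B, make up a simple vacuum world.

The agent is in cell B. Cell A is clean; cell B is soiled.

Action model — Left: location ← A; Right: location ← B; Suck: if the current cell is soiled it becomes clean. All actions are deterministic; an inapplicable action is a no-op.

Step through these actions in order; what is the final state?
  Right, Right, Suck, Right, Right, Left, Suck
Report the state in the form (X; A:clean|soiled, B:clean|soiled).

1) do Right; now (B; A:clean, B:soiled)
2) do Right; now (B; A:clean, B:soiled)
3) do Suck; now (B; A:clean, B:clean)
4) do Right; now (B; A:clean, B:clean)
5) do Right; now (B; A:clean, B:clean)
6) do Left; now (A; A:clean, B:clean)
7) do Suck; now (A; A:clean, B:clean)

(A; A:clean, B:clean)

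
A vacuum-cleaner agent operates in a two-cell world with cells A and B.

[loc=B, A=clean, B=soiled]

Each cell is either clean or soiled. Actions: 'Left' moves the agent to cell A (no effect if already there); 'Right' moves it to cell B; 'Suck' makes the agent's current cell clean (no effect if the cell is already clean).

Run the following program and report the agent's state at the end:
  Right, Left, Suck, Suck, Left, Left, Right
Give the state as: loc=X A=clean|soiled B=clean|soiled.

loc=B A=clean B=soiled

step 1/7 (Right): loc=B A=clean B=soiled
step 2/7 (Left): loc=A A=clean B=soiled
step 3/7 (Suck): loc=A A=clean B=soiled
step 4/7 (Suck): loc=A A=clean B=soiled
step 5/7 (Left): loc=A A=clean B=soiled
step 6/7 (Left): loc=A A=clean B=soiled
step 7/7 (Right): loc=B A=clean B=soiled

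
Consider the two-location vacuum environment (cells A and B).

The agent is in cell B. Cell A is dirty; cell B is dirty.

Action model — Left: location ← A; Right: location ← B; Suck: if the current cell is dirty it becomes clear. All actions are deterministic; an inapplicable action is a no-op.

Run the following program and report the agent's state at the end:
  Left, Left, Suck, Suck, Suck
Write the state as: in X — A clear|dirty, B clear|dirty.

in A — A clear, B dirty

[1] after Left: in A — A dirty, B dirty
[2] after Left: in A — A dirty, B dirty
[3] after Suck: in A — A clear, B dirty
[4] after Suck: in A — A clear, B dirty
[5] after Suck: in A — A clear, B dirty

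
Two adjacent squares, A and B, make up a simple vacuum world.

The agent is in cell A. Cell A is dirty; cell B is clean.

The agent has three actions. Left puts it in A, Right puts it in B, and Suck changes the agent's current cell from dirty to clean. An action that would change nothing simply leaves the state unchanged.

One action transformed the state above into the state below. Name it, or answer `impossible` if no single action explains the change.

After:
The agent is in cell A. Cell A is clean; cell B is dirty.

try  Left: <A|dirty|clean>
try Right: <B|dirty|clean>
try  Suck: <A|clean|clean>
no single action produces the after-state

impossible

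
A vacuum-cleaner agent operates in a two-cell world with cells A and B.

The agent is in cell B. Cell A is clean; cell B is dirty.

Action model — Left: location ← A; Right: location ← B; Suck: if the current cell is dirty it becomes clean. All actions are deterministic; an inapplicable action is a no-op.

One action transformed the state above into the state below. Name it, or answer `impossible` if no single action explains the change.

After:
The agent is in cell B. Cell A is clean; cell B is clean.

Suck

try  Left: (A; A:clean, B:dirty)
try Right: (B; A:clean, B:dirty)
try  Suck: (B; A:clean, B:clean)  ← match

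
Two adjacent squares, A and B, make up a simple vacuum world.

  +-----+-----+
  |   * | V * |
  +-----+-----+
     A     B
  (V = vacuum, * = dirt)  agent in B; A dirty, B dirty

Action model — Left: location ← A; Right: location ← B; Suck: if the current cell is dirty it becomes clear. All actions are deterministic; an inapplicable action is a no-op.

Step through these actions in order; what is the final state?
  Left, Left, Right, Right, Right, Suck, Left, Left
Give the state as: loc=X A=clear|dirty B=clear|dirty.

loc=A A=dirty B=clear

1. Left → loc=A A=dirty B=dirty
2. Left → loc=A A=dirty B=dirty
3. Right → loc=B A=dirty B=dirty
4. Right → loc=B A=dirty B=dirty
5. Right → loc=B A=dirty B=dirty
6. Suck → loc=B A=dirty B=clear
7. Left → loc=A A=dirty B=clear
8. Left → loc=A A=dirty B=clear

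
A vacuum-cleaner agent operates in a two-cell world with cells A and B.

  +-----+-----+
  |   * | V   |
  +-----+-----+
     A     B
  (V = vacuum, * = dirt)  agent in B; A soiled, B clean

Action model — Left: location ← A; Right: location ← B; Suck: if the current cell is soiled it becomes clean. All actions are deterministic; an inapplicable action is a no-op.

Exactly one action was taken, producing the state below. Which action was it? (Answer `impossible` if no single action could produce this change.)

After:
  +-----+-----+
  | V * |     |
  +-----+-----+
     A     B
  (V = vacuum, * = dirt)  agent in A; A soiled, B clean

Left

try  Left: loc=A A=soiled B=clean  ← match
try Right: loc=B A=soiled B=clean
try  Suck: loc=B A=soiled B=clean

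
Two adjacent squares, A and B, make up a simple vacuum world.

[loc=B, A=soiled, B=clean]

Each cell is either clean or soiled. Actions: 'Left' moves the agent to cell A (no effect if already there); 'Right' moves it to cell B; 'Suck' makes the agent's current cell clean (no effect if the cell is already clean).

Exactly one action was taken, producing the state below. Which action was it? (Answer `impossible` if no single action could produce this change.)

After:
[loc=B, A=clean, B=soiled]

impossible

try  Left: <A|soiled|clean>
try Right: <B|soiled|clean>
try  Suck: <B|soiled|clean>
no single action produces the after-state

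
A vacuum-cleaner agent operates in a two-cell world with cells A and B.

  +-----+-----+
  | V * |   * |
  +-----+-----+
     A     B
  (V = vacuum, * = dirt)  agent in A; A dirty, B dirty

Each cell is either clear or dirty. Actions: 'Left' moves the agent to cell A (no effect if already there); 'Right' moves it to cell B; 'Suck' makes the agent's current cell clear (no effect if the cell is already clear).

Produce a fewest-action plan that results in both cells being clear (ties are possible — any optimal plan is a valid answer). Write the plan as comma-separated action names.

Suck (#1): (A; A:clear, B:dirty)
Right (#2): (B; A:clear, B:dirty)
Suck (#3): (B; A:clear, B:clear)
min 3: Suck A + move + Suck B

Suck, Right, Suck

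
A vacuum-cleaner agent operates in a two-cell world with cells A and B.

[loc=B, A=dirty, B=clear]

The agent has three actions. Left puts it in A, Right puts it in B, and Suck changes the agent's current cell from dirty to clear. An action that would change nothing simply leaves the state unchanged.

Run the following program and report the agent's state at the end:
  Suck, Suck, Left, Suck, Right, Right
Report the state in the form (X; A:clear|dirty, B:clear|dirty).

(B; A:clear, B:clear)

[1] after Suck: (B; A:dirty, B:clear)
[2] after Suck: (B; A:dirty, B:clear)
[3] after Left: (A; A:dirty, B:clear)
[4] after Suck: (A; A:clear, B:clear)
[5] after Right: (B; A:clear, B:clear)
[6] after Right: (B; A:clear, B:clear)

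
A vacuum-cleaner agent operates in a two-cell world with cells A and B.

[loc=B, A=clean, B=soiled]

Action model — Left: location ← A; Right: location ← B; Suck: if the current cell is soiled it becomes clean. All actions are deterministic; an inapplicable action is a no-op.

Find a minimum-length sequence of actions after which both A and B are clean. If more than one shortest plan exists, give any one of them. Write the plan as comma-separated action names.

Suck

1) do Suck; now loc=B A=clean B=clean
min 1: B is soiled, one Suck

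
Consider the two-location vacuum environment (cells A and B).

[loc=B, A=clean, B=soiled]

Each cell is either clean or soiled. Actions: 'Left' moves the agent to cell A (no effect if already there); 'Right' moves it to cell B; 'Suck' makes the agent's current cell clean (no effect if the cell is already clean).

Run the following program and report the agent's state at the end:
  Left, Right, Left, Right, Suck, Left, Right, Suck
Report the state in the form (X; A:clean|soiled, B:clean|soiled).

Left (#1): (A; A:clean, B:soiled)
Right (#2): (B; A:clean, B:soiled)
Left (#3): (A; A:clean, B:soiled)
Right (#4): (B; A:clean, B:soiled)
Suck (#5): (B; A:clean, B:clean)
Left (#6): (A; A:clean, B:clean)
Right (#7): (B; A:clean, B:clean)
Suck (#8): (B; A:clean, B:clean)

(B; A:clean, B:clean)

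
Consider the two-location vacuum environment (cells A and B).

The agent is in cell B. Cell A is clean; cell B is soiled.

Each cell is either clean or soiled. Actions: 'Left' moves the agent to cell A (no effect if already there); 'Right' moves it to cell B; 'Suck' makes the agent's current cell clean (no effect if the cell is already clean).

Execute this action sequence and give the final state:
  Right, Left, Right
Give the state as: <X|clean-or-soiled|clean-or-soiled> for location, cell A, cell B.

<B|clean|soiled>

Right (#1): <B|clean|soiled>
Left (#2): <A|clean|soiled>
Right (#3): <B|clean|soiled>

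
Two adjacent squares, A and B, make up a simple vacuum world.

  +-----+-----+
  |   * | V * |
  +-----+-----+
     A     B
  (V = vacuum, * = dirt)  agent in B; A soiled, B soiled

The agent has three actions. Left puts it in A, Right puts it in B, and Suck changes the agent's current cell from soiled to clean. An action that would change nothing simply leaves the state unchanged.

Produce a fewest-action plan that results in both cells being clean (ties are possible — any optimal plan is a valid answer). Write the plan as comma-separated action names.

Suck, Left, Suck

t=1 Suck ⇒ in B — A soiled, B clean
t=2 Left ⇒ in A — A soiled, B clean
t=3 Suck ⇒ in A — A clean, B clean
min 3: Suck B + move + Suck A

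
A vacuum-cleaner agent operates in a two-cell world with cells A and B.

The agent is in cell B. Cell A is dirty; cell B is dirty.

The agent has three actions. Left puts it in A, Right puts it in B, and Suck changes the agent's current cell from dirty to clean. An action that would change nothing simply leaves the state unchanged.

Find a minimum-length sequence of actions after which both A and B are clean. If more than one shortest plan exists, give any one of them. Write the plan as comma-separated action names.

Suck, Left, Suck

[1] after Suck: (B; A:dirty, B:clean)
[2] after Left: (A; A:dirty, B:clean)
[3] after Suck: (A; A:clean, B:clean)
min 3: Suck B + move + Suck A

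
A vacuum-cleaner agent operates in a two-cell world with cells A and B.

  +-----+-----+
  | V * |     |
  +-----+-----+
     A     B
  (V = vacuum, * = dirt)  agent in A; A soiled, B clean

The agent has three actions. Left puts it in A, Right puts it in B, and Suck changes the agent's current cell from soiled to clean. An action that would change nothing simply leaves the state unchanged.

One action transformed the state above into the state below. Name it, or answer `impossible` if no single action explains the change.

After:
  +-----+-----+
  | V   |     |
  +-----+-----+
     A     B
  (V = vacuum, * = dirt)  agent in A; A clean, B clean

try  Left: in A — A soiled, B clean
try Right: in B — A soiled, B clean
try  Suck: in A — A clean, B clean  ← match

Suck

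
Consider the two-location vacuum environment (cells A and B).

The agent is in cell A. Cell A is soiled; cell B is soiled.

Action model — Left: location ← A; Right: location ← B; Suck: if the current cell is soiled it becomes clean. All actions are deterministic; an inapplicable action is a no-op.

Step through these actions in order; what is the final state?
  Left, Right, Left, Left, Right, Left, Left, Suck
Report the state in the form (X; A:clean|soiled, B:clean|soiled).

Left (#1): (A; A:soiled, B:soiled)
Right (#2): (B; A:soiled, B:soiled)
Left (#3): (A; A:soiled, B:soiled)
Left (#4): (A; A:soiled, B:soiled)
Right (#5): (B; A:soiled, B:soiled)
Left (#6): (A; A:soiled, B:soiled)
Left (#7): (A; A:soiled, B:soiled)
Suck (#8): (A; A:clean, B:soiled)

(A; A:clean, B:soiled)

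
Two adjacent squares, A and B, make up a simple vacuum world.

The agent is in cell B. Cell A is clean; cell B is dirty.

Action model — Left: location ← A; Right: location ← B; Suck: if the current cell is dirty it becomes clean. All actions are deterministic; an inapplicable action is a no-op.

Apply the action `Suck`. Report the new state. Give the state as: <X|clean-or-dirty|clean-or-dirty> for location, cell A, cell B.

start: <B|clean|dirty>
step 1/1 (Suck): <B|clean|clean>

<B|clean|clean>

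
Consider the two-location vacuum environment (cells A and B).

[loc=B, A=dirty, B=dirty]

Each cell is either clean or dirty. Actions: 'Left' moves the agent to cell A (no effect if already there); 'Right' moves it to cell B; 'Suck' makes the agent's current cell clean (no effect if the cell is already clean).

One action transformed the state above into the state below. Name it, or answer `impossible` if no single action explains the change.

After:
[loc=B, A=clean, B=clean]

impossible

try  Left: <A|dirty|dirty>
try Right: <B|dirty|dirty>
try  Suck: <B|dirty|clean>
no single action produces the after-state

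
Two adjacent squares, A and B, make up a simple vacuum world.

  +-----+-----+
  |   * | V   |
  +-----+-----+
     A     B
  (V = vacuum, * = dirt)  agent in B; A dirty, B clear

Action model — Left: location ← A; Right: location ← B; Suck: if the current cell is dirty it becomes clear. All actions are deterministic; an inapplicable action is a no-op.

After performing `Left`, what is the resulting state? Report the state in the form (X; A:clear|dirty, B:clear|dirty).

(A; A:dirty, B:clear)

start: (B; A:dirty, B:clear)
Left (#1): (A; A:dirty, B:clear)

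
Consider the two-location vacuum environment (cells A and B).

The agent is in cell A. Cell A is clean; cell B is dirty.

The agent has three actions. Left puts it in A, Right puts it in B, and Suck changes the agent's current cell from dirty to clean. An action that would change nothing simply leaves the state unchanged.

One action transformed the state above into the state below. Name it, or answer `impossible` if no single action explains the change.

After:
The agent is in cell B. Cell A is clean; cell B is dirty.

try  Left: in A — A clean, B dirty
try Right: in B — A clean, B dirty  ← match
try  Suck: in A — A clean, B dirty

Right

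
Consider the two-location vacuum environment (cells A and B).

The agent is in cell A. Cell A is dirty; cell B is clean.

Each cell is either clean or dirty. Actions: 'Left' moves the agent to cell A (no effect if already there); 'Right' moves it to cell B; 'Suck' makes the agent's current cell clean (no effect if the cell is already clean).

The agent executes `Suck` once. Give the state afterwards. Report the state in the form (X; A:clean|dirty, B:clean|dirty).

start: (A; A:dirty, B:clean)
step 1/1 (Suck): (A; A:clean, B:clean)

(A; A:clean, B:clean)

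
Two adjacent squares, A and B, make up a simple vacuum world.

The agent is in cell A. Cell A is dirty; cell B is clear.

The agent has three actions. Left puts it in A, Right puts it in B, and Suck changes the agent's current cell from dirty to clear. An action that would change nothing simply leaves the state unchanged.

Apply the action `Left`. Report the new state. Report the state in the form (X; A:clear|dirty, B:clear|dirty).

(A; A:dirty, B:clear)

start: (A; A:dirty, B:clear)
1. Left → (A; A:dirty, B:clear)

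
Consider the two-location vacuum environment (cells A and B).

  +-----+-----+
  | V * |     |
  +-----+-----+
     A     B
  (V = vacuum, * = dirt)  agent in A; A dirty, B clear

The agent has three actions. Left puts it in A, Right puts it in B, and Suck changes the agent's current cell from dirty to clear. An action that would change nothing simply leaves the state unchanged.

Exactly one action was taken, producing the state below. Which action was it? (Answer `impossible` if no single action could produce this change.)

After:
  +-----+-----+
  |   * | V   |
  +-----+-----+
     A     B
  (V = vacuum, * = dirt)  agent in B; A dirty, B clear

Right

try  Left: (A; A:dirty, B:clear)
try Right: (B; A:dirty, B:clear)  ← match
try  Suck: (A; A:clear, B:clear)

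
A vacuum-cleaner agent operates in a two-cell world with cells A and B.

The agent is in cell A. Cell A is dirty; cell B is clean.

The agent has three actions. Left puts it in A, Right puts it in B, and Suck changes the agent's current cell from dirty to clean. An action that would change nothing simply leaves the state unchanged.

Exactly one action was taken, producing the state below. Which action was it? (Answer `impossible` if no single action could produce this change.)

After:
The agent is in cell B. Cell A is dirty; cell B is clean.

Right

try  Left: <A|dirty|clean>
try Right: <B|dirty|clean>  ← match
try  Suck: <A|clean|clean>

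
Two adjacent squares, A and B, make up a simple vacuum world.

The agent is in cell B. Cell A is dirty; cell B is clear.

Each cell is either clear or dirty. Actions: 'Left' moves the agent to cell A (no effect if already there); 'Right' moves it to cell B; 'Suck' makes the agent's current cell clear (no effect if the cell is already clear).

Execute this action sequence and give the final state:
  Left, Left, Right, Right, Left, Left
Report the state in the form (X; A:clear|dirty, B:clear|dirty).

(A; A:dirty, B:clear)

[1] after Left: (A; A:dirty, B:clear)
[2] after Left: (A; A:dirty, B:clear)
[3] after Right: (B; A:dirty, B:clear)
[4] after Right: (B; A:dirty, B:clear)
[5] after Left: (A; A:dirty, B:clear)
[6] after Left: (A; A:dirty, B:clear)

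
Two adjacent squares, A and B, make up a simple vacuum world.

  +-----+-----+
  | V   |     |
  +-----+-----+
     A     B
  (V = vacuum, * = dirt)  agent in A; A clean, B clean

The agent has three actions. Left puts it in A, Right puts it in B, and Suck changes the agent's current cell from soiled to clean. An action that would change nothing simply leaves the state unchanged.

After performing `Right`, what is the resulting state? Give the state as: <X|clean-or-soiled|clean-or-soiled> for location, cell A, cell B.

start: <A|clean|clean>
t=1 Right ⇒ <B|clean|clean>

<B|clean|clean>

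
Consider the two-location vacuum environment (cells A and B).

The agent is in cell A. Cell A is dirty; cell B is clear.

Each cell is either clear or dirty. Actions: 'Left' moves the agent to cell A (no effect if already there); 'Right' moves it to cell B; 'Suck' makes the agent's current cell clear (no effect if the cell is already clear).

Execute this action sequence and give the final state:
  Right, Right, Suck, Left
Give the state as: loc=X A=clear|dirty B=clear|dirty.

t=1 Right ⇒ loc=B A=dirty B=clear
t=2 Right ⇒ loc=B A=dirty B=clear
t=3 Suck ⇒ loc=B A=dirty B=clear
t=4 Left ⇒ loc=A A=dirty B=clear

loc=A A=dirty B=clear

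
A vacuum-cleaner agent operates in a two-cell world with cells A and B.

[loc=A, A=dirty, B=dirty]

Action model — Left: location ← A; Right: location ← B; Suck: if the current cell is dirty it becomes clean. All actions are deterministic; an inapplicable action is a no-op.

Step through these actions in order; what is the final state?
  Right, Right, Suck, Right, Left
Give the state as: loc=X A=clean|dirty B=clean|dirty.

t=1 Right ⇒ loc=B A=dirty B=dirty
t=2 Right ⇒ loc=B A=dirty B=dirty
t=3 Suck ⇒ loc=B A=dirty B=clean
t=4 Right ⇒ loc=B A=dirty B=clean
t=5 Left ⇒ loc=A A=dirty B=clean

loc=A A=dirty B=clean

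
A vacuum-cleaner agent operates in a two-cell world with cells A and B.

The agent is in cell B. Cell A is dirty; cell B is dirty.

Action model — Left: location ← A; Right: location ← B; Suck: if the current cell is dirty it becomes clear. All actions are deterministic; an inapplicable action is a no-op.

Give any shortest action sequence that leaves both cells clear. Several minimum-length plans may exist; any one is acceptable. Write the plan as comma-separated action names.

Suck, Left, Suck

step 1/3 (Suck): in B — A dirty, B clear
step 2/3 (Left): in A — A dirty, B clear
step 3/3 (Suck): in A — A clear, B clear
min 3: Suck B + move + Suck A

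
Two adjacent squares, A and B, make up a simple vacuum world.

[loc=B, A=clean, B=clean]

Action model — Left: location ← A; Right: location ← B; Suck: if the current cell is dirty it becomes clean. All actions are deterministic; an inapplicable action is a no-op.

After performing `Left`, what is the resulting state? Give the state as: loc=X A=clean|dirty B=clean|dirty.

loc=A A=clean B=clean

start: loc=B A=clean B=clean
t=1 Left ⇒ loc=A A=clean B=clean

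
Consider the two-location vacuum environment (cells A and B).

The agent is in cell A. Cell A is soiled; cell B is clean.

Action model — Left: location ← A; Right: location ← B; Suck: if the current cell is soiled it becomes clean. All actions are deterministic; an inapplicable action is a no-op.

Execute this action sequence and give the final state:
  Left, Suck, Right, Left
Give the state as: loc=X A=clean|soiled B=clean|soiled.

loc=A A=clean B=clean

[1] after Left: loc=A A=soiled B=clean
[2] after Suck: loc=A A=clean B=clean
[3] after Right: loc=B A=clean B=clean
[4] after Left: loc=A A=clean B=clean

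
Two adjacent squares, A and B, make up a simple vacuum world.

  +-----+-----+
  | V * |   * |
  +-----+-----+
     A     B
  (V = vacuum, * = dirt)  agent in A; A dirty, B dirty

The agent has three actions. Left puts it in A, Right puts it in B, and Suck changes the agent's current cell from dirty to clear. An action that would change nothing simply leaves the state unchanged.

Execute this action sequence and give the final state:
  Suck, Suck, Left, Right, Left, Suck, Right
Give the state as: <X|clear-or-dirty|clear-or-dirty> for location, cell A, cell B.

<B|clear|dirty>

1. Suck → <A|clear|dirty>
2. Suck → <A|clear|dirty>
3. Left → <A|clear|dirty>
4. Right → <B|clear|dirty>
5. Left → <A|clear|dirty>
6. Suck → <A|clear|dirty>
7. Right → <B|clear|dirty>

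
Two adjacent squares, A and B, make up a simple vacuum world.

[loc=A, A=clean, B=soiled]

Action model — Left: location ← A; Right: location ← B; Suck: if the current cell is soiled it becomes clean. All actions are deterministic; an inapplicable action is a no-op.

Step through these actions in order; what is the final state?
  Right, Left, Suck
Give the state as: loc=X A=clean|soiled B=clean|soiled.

Right (#1): loc=B A=clean B=soiled
Left (#2): loc=A A=clean B=soiled
Suck (#3): loc=A A=clean B=soiled

loc=A A=clean B=soiled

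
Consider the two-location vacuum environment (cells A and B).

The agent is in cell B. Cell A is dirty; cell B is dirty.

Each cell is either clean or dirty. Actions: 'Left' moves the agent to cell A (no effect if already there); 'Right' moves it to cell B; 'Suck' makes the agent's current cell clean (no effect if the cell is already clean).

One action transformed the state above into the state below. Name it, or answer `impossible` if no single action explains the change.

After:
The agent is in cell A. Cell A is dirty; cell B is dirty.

Left

try  Left: <A|dirty|dirty>  ← match
try Right: <B|dirty|dirty>
try  Suck: <B|dirty|clean>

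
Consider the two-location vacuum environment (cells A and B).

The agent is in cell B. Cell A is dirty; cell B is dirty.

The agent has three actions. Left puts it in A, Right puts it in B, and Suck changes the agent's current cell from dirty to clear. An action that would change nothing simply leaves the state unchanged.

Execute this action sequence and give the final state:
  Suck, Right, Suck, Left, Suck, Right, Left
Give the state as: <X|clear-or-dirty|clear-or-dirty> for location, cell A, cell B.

<A|clear|clear>

1) do Suck; now <B|dirty|clear>
2) do Right; now <B|dirty|clear>
3) do Suck; now <B|dirty|clear>
4) do Left; now <A|dirty|clear>
5) do Suck; now <A|clear|clear>
6) do Right; now <B|clear|clear>
7) do Left; now <A|clear|clear>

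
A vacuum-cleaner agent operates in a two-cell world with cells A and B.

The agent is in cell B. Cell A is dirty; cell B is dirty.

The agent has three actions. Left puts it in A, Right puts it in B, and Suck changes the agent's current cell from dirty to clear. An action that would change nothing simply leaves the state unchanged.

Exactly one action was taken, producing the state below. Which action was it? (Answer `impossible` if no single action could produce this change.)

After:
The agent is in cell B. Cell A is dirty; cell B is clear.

try  Left: loc=A A=dirty B=dirty
try Right: loc=B A=dirty B=dirty
try  Suck: loc=B A=dirty B=clear  ← match

Suck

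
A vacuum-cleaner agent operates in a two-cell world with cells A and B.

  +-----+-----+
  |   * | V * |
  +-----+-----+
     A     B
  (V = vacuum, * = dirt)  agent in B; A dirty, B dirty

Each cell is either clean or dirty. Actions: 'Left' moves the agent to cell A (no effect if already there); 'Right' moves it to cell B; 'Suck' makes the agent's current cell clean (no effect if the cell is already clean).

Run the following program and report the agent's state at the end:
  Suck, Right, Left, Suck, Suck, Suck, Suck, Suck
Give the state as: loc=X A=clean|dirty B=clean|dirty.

loc=A A=clean B=clean

1. Suck → loc=B A=dirty B=clean
2. Right → loc=B A=dirty B=clean
3. Left → loc=A A=dirty B=clean
4. Suck → loc=A A=clean B=clean
5. Suck → loc=A A=clean B=clean
6. Suck → loc=A A=clean B=clean
7. Suck → loc=A A=clean B=clean
8. Suck → loc=A A=clean B=clean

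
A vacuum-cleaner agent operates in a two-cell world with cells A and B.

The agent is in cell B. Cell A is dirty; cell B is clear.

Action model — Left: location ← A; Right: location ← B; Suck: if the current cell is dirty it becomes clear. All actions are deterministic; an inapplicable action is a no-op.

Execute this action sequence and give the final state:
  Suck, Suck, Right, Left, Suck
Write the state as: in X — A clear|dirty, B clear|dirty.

in A — A clear, B clear

step 1/5 (Suck): in B — A dirty, B clear
step 2/5 (Suck): in B — A dirty, B clear
step 3/5 (Right): in B — A dirty, B clear
step 4/5 (Left): in A — A dirty, B clear
step 5/5 (Suck): in A — A clear, B clear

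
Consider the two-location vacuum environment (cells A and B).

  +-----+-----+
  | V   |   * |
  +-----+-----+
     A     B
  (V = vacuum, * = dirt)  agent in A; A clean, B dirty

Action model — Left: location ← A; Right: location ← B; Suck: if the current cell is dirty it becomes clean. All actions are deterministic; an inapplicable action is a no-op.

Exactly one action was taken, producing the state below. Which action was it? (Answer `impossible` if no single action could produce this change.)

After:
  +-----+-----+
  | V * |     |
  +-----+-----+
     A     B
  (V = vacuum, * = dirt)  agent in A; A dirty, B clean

try  Left: loc=A A=clean B=dirty
try Right: loc=B A=clean B=dirty
try  Suck: loc=A A=clean B=dirty
no single action produces the after-state

impossible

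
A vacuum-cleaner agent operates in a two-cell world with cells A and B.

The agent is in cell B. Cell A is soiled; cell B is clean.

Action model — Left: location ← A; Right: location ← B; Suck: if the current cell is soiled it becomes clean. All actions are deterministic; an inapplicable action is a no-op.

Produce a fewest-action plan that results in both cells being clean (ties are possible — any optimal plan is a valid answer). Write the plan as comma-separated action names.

Left, Suck

step 1/2 (Left): in A — A soiled, B clean
step 2/2 (Suck): in A — A clean, B clean
min 2: go A then Suck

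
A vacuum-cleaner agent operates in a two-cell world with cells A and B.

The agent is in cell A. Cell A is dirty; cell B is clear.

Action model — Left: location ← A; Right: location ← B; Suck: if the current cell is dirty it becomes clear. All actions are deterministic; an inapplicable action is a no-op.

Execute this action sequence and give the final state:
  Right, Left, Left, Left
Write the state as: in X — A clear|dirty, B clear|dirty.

in A — A dirty, B clear

step 1/4 (Right): in B — A dirty, B clear
step 2/4 (Left): in A — A dirty, B clear
step 3/4 (Left): in A — A dirty, B clear
step 4/4 (Left): in A — A dirty, B clear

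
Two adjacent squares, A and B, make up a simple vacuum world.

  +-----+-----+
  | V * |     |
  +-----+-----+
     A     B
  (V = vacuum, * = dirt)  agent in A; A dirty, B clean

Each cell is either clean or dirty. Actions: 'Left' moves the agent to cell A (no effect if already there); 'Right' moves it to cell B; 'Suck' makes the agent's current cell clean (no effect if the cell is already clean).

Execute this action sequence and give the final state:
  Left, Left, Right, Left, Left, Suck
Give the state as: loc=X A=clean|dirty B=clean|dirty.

step 1/6 (Left): loc=A A=dirty B=clean
step 2/6 (Left): loc=A A=dirty B=clean
step 3/6 (Right): loc=B A=dirty B=clean
step 4/6 (Left): loc=A A=dirty B=clean
step 5/6 (Left): loc=A A=dirty B=clean
step 6/6 (Suck): loc=A A=clean B=clean

loc=A A=clean B=clean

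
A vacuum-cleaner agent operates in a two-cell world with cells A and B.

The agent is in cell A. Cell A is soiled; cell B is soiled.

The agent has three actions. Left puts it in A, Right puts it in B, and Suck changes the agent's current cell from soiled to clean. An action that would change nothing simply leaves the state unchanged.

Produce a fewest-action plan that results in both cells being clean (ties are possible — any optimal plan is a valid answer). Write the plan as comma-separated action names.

[1] after Suck: in A — A clean, B soiled
[2] after Right: in B — A clean, B soiled
[3] after Suck: in B — A clean, B clean
min 3: Suck A + move + Suck B

Suck, Right, Suck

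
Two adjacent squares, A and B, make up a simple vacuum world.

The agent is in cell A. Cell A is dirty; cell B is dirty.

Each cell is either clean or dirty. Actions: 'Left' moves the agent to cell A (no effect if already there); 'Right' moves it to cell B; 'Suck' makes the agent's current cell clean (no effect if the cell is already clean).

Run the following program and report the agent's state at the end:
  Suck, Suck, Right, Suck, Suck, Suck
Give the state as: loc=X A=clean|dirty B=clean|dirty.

step 1/6 (Suck): loc=A A=clean B=dirty
step 2/6 (Suck): loc=A A=clean B=dirty
step 3/6 (Right): loc=B A=clean B=dirty
step 4/6 (Suck): loc=B A=clean B=clean
step 5/6 (Suck): loc=B A=clean B=clean
step 6/6 (Suck): loc=B A=clean B=clean

loc=B A=clean B=clean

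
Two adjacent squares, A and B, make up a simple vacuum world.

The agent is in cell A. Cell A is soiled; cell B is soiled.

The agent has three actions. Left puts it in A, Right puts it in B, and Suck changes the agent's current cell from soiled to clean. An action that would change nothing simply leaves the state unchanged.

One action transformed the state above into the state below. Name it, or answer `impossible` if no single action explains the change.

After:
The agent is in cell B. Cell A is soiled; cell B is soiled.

try  Left: <A|soiled|soiled>
try Right: <B|soiled|soiled>  ← match
try  Suck: <A|clean|soiled>

Right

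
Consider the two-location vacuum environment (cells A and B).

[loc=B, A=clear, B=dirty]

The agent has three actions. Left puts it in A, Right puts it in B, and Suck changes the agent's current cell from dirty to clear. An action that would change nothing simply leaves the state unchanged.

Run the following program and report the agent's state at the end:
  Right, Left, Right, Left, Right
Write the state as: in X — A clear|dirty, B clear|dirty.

in B — A clear, B dirty

1. Right → in B — A clear, B dirty
2. Left → in A — A clear, B dirty
3. Right → in B — A clear, B dirty
4. Left → in A — A clear, B dirty
5. Right → in B — A clear, B dirty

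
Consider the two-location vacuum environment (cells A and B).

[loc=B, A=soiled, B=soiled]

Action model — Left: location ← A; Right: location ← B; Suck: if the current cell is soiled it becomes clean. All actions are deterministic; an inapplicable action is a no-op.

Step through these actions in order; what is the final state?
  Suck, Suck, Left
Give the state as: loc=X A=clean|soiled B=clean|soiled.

Suck (#1): loc=B A=soiled B=clean
Suck (#2): loc=B A=soiled B=clean
Left (#3): loc=A A=soiled B=clean

loc=A A=soiled B=clean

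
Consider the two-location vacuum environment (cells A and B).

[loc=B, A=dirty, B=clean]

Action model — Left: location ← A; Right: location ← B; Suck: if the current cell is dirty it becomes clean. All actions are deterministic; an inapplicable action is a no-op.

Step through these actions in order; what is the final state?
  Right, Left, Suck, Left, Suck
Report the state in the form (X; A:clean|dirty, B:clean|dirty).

1) do Right; now (B; A:dirty, B:clean)
2) do Left; now (A; A:dirty, B:clean)
3) do Suck; now (A; A:clean, B:clean)
4) do Left; now (A; A:clean, B:clean)
5) do Suck; now (A; A:clean, B:clean)

(A; A:clean, B:clean)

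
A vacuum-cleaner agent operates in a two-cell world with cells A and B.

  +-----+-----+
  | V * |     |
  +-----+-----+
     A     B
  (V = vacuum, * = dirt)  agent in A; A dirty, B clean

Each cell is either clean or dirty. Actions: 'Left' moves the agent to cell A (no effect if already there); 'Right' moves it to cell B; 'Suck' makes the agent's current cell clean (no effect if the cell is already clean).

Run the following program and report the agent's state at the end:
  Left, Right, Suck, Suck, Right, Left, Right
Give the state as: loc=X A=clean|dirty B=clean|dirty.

[1] after Left: loc=A A=dirty B=clean
[2] after Right: loc=B A=dirty B=clean
[3] after Suck: loc=B A=dirty B=clean
[4] after Suck: loc=B A=dirty B=clean
[5] after Right: loc=B A=dirty B=clean
[6] after Left: loc=A A=dirty B=clean
[7] after Right: loc=B A=dirty B=clean

loc=B A=dirty B=clean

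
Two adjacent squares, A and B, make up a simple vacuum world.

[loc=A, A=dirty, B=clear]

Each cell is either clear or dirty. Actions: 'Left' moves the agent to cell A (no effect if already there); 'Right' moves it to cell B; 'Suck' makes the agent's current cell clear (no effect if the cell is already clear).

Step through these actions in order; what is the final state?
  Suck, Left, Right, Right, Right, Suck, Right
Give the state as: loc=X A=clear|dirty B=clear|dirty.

loc=B A=clear B=clear

t=1 Suck ⇒ loc=A A=clear B=clear
t=2 Left ⇒ loc=A A=clear B=clear
t=3 Right ⇒ loc=B A=clear B=clear
t=4 Right ⇒ loc=B A=clear B=clear
t=5 Right ⇒ loc=B A=clear B=clear
t=6 Suck ⇒ loc=B A=clear B=clear
t=7 Right ⇒ loc=B A=clear B=clear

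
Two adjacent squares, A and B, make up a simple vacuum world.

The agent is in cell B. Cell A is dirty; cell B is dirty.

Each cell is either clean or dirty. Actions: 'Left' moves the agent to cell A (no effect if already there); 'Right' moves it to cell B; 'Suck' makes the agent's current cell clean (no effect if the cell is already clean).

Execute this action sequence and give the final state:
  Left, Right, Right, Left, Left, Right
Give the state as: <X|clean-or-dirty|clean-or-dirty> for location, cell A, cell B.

t=1 Left ⇒ <A|dirty|dirty>
t=2 Right ⇒ <B|dirty|dirty>
t=3 Right ⇒ <B|dirty|dirty>
t=4 Left ⇒ <A|dirty|dirty>
t=5 Left ⇒ <A|dirty|dirty>
t=6 Right ⇒ <B|dirty|dirty>

<B|dirty|dirty>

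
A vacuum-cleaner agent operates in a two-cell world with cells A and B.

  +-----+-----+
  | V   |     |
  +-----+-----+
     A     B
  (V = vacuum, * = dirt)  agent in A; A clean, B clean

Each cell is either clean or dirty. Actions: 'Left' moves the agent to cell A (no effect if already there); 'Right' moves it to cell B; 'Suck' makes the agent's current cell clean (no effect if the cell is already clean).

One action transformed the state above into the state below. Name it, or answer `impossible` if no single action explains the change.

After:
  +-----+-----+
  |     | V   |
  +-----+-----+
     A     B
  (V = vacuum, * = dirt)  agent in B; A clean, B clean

Right

try  Left: loc=A A=clean B=clean
try Right: loc=B A=clean B=clean  ← match
try  Suck: loc=A A=clean B=clean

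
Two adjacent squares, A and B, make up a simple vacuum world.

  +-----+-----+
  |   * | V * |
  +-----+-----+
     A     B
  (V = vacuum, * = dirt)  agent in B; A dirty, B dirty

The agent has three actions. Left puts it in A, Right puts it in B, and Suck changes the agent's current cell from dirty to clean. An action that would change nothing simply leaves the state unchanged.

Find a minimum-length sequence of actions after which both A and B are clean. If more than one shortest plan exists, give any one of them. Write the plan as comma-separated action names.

Suck (#1): <B|dirty|clean>
Left (#2): <A|dirty|clean>
Suck (#3): <A|clean|clean>
min 3: Suck B + move + Suck A

Suck, Left, Suck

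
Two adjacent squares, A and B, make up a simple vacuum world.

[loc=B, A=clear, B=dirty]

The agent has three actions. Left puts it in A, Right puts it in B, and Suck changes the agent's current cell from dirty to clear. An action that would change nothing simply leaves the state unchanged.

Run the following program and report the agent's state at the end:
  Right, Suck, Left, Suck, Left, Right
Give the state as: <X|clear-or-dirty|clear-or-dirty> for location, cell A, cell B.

t=1 Right ⇒ <B|clear|dirty>
t=2 Suck ⇒ <B|clear|clear>
t=3 Left ⇒ <A|clear|clear>
t=4 Suck ⇒ <A|clear|clear>
t=5 Left ⇒ <A|clear|clear>
t=6 Right ⇒ <B|clear|clear>

<B|clear|clear>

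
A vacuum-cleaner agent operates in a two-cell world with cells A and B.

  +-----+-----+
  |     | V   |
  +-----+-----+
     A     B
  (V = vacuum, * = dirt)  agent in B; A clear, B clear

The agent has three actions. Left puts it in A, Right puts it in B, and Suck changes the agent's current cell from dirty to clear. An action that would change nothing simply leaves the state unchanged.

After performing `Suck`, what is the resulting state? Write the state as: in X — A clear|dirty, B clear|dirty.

start: in B — A clear, B clear
t=1 Suck ⇒ in B — A clear, B clear

in B — A clear, B clear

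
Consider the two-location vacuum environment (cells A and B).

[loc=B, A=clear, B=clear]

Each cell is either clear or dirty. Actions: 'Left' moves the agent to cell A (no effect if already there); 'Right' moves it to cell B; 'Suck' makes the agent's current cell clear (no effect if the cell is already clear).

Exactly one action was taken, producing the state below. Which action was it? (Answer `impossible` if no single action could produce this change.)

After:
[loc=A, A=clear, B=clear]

Left

try  Left: loc=A A=clear B=clear  ← match
try Right: loc=B A=clear B=clear
try  Suck: loc=B A=clear B=clear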